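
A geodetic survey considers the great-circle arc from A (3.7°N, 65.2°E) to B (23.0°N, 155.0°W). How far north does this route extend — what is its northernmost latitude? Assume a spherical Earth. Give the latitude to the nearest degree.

The great circle lies in the plane with unit normal n̂ = (p₁ × p₂)/|p₁ × p₂|.
Here n̂_z ≈ +0.805; the vertex latitude is φ_max = arccos|n̂_z| ≈ 36.4°.

≈ 36°N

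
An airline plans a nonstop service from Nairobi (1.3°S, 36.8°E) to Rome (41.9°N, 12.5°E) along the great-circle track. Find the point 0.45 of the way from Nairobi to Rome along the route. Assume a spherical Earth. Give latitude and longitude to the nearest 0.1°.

≈ 18.5°N, 27.6°E

From cos δ = sin φ₁ sin φ₂ + cos φ₁ cos φ₂ cos Δλ, the central angle is δ ≈ 0.846 rad (48.5°).
Interpolate at f = 0.45 with slerp weights a = sin((1−f)δ)/sin δ ≈ 0.599, b = sin(fδ)/sin δ ≈ 0.496.
p = a·p₁ + b·p₂ ≈ (0.840, 0.439, 0.318); φ = arcsin(p_z) ≈ 18.53°, λ = atan2(p_y, p_x) ≈ 27.57°.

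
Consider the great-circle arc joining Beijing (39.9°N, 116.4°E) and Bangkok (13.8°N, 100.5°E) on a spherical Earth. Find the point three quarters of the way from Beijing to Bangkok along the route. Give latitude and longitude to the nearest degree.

≈ 20°N, 104°E

Convert each endpoint to a unit vector on the sphere (x = cos φ cos λ, y = cos φ sin λ, z = sin φ).
The central angle between the endpoints is δ = arccos(p₁·p₂) ≈ 0.517 rad (29.6°).
Interpolate at f = 3/4 with slerp weights a = sin((1−f)δ)/sin δ ≈ 0.261, b = sin(fδ)/sin δ ≈ 0.765.
p = a·p₁ + b·p₂ ≈ (-0.224, 0.910, 0.350); φ = arcsin(p_z) ≈ 20.47°, λ = atan2(p_y, p_x) ≈ 103.85°.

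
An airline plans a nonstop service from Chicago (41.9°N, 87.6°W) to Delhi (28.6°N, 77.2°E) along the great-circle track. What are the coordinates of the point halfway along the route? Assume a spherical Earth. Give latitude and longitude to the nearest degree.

Write both endpoints as unit vectors p₁, p₂ with components (cos φ cos λ, cos φ sin λ, sin φ).
The central angle between the endpoints is δ = arccos(p₁·p₂) ≈ 1.887 rad (108.1°).
Interpolate at f = 1/2 with slerp weights a = sin((1−f)δ)/sin δ ≈ 0.852, b = sin(fδ)/sin δ ≈ 0.852.
p = a·p₁ + b·p₂ ≈ (0.192, 0.096, 0.977); φ = arcsin(p_z) ≈ 77.60°, λ = atan2(p_y, p_x) ≈ 26.50°.

≈ (78°N, 26°E)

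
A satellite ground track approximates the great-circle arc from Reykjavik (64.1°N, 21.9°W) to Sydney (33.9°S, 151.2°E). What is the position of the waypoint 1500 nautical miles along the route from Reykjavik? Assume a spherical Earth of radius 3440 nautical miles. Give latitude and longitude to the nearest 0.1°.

≈ 85.1°N, 52.4°E

Write both endpoints as unit vectors p₁, p₂ with components (cos φ cos λ, cos φ sin λ, sin φ).
The central angle between the endpoints is δ = arccos(p₁·p₂) ≈ 2.609 rad (149.5°). The total great-circle distance is δ·R ≈ 2.609 × 3440 ≈ 8976 nmi, so the target fraction is f = 1500/8976 ≈ 0.167.
Interpolate at f ≈ 0.167 with slerp weights a = sin((1−f)δ)/sin δ ≈ 1.624, b = sin(fδ)/sin δ ≈ 0.832.
p = a·p₁ + b·p₂ ≈ (0.053, 0.068, 0.996); φ = arcsin(p_z) ≈ 85.05°, λ = atan2(p_y, p_x) ≈ 52.35°.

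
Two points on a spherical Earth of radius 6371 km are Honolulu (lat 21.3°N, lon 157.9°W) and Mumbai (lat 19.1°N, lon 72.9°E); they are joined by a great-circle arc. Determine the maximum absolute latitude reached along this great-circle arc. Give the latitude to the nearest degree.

The great circle lies in the plane with unit normal n̂ = (p₁ × p₂)/|p₁ × p₂|.
Here n̂_z ≈ -0.759; the vertex latitude is φ_max = arccos|n̂_z| ≈ 40.6°.

≈ 41°N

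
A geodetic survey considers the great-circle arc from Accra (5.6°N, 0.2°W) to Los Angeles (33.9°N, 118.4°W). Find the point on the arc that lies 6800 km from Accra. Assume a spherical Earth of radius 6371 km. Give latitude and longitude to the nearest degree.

Convert each endpoint to a unit vector on the sphere (x = cos φ cos λ, y = cos φ sin λ, z = sin φ).
The central angle between the endpoints is δ = arccos(p₁·p₂) ≈ 1.913 rad (109.6°). The total great-circle distance is δ·R ≈ 1.913 × 6371 ≈ 12190 km, so the target fraction is f = 6800/12190 ≈ 0.558.
Interpolate at f ≈ 0.558 with slerp weights a = sin((1−f)δ)/sin δ ≈ 0.795, b = sin(fδ)/sin δ ≈ 0.930.
p = a·p₁ + b·p₂ ≈ (0.424, -0.682, 0.596); φ = arcsin(p_z) ≈ 36.60°, λ = atan2(p_y, p_x) ≈ -58.13°.

≈ (37°N, 58°W)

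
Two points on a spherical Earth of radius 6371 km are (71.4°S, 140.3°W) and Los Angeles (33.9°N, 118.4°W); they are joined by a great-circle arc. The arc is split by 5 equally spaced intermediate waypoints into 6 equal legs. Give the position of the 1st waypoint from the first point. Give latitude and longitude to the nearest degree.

≈ (54°S, 131°W)

Write both endpoints as unit vectors p₁, p₂ with components (cos φ cos λ, cos φ sin λ, sin φ).
The central angle between the endpoints is δ = arccos(p₁·p₂) ≈ 1.858 rad (106.4°).
Interpolate at f = 1/6 with slerp weights a = sin((1−f)δ)/sin δ ≈ 1.042, b = sin(fδ)/sin δ ≈ 0.318.
p = a·p₁ + b·p₂ ≈ (-0.381, -0.444, -0.811); φ = arcsin(p_z) ≈ -54.17°, λ = atan2(p_y, p_x) ≈ -130.63°.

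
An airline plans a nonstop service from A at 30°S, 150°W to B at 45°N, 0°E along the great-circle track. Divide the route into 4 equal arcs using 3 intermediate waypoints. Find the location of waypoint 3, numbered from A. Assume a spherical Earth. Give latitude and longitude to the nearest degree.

≈ 46°N, 55°W

Convert each endpoint to a unit vector on the sphere (x = cos φ cos λ, y = cos φ sin λ, z = sin φ).
The central angle between the endpoints is δ = arccos(p₁·p₂) ≈ 2.655 rad (152.1°).
Interpolate at f = 3/4 with slerp weights a = sin((1−f)δ)/sin δ ≈ 1.317, b = sin(fδ)/sin δ ≈ 1.952.
p = a·p₁ + b·p₂ ≈ (0.392, -0.570, 0.722); φ = arcsin(p_z) ≈ 46.19°, λ = atan2(p_y, p_x) ≈ -55.48°.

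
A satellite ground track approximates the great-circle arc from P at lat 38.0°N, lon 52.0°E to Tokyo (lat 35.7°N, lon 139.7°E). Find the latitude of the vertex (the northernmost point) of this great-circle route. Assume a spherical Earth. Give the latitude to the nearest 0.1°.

The great circle lies in the plane with unit normal n̂ = (p₁ × p₂)/|p₁ × p₂|.
Here n̂_z ≈ +0.693; the vertex latitude is φ_max = arccos|n̂_z| ≈ 46.1°.

≈ 46.1°N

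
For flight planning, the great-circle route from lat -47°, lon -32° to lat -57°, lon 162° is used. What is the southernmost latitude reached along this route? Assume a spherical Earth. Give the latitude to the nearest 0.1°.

≈ -84.7°

The great circle lies in the plane with unit normal n̂ = (p₁ × p₂)/|p₁ × p₂|.
Here n̂_z ≈ -0.093; the vertex latitude is φ_max = arccos|n̂_z| ≈ 84.7°.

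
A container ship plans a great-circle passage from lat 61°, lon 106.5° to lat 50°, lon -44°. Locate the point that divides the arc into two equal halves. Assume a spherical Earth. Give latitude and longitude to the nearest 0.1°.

≈ lat 78.8°, lon 3.2°

The haversine formula gives a central angle δ ≈ 1.161 rad (66.5°) between the endpoints.
Interpolate at f = 1/2 with slerp weights a = sin((1−f)δ)/sin δ ≈ 0.598, b = sin(fδ)/sin δ ≈ 0.598.
p = a·p₁ + b·p₂ ≈ (0.194, 0.011, 0.981); φ = arcsin(p_z) ≈ 78.79°, λ = atan2(p_y, p_x) ≈ 3.23°.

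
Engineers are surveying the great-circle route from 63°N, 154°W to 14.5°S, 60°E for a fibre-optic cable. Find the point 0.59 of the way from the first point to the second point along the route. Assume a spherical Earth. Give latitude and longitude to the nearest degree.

Convert each endpoint to a unit vector on the sphere (x = cos φ cos λ, y = cos φ sin λ, z = sin φ).
The central angle between the endpoints is δ = arccos(p₁·p₂) ≈ 2.199 rad (126.0°).
Interpolate at f = 0.59 with slerp weights a = sin((1−f)δ)/sin δ ≈ 0.969, b = sin(fδ)/sin δ ≈ 1.190.
p = a·p₁ + b·p₂ ≈ (0.181, 0.805, 0.566); φ = arcsin(p_z) ≈ 34.44°, λ = atan2(p_y, p_x) ≈ 77.36°.

≈ 34°N, 77°E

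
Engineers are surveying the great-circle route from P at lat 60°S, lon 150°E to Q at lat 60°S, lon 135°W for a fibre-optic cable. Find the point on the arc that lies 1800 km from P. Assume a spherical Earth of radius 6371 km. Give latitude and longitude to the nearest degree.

Convert each endpoint to a unit vector on the sphere (x = cos φ cos λ, y = cos φ sin λ, z = sin φ).
The central angle between the endpoints is δ = arccos(p₁·p₂) ≈ 0.619 rad (35.4°). The total great-circle distance is δ·R ≈ 0.619 × 6371 ≈ 3941 km, so the target fraction is f = 1800/3941 ≈ 0.457.
Interpolate at f ≈ 0.457 with slerp weights a = sin((1−f)δ)/sin δ ≈ 0.569, b = sin(fδ)/sin δ ≈ 0.481.
p = a·p₁ + b·p₂ ≈ (-0.416, -0.028, -0.909); φ = arcsin(p_z) ≈ -65.35°, λ = atan2(p_y, p_x) ≈ -176.18°.

≈ lat 65°S, lon 176°W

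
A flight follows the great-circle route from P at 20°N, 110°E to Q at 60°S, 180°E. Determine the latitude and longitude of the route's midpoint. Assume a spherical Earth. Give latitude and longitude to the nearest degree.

Convert each endpoint to a unit vector on the sphere (x = cos φ cos λ, y = cos φ sin λ, z = sin φ).
The central angle between the endpoints is δ = arccos(p₁·p₂) ≈ 1.707 rad (97.8°).
Interpolate at f = 1/2 with slerp weights a = sin((1−f)δ)/sin δ ≈ 0.761, b = sin(fδ)/sin δ ≈ 0.761.
p = a·p₁ + b·p₂ ≈ (-0.625, 0.672, -0.399); φ = arcsin(p_z) ≈ -23.49°, λ = atan2(p_y, p_x) ≈ 132.93°.

≈ 23°S, 133°E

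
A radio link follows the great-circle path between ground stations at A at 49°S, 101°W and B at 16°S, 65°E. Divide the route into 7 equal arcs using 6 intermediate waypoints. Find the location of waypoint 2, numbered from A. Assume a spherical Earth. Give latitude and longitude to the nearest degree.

≈ 78°S, 61°W

Convert each endpoint to a unit vector on the sphere (x = cos φ cos λ, y = cos φ sin λ, z = sin φ).
The central angle between the endpoints is δ = arccos(p₁·p₂) ≈ 1.987 rad (113.8°).
Interpolate at f = 2/7 with slerp weights a = sin((1−f)δ)/sin δ ≈ 1.081, b = sin(fδ)/sin δ ≈ 0.588.
p = a·p₁ + b·p₂ ≈ (0.103, -0.184, -0.977); φ = arcsin(p_z) ≈ -77.82°, λ = atan2(p_y, p_x) ≈ -60.64°.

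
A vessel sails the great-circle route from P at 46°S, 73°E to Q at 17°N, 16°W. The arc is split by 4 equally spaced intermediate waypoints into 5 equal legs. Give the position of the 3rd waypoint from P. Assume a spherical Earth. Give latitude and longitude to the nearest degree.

Convert each endpoint to a unit vector on the sphere (x = cos φ cos λ, y = cos φ sin λ, z = sin φ).
The central angle between the endpoints is δ = arccos(p₁·p₂) ≈ 1.771 rad (101.5°).
Interpolate at f = 3/5 with slerp weights a = sin((1−f)δ)/sin δ ≈ 0.664, b = sin(fδ)/sin δ ≈ 0.891.
p = a·p₁ + b·p₂ ≈ (0.954, 0.206, -0.217); φ = arcsin(p_z) ≈ -12.53°, λ = atan2(p_y, p_x) ≈ 12.18°.

≈ 13°S, 12°E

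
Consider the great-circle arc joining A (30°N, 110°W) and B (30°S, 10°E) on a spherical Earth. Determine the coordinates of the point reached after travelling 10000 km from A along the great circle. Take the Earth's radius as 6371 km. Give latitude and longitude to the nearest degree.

From cos δ = sin φ₁ sin φ₂ + cos φ₁ cos φ₂ cos Δλ, the central angle is δ ≈ 2.246 rad (128.7°). The total great-circle distance is δ·R ≈ 2.246 × 6371 ≈ 14309 km, so the target fraction is f = 10000/14309 ≈ 0.699.
Interpolate at f ≈ 0.699 with slerp weights a = sin((1−f)δ)/sin δ ≈ 0.802, b = sin(fδ)/sin δ ≈ 1.281.
p = a·p₁ + b·p₂ ≈ (0.855, -0.460, -0.240); φ = arcsin(p_z) ≈ -13.86°, λ = atan2(p_y, p_x) ≈ -28.27°.

≈ (14°S, 28°W)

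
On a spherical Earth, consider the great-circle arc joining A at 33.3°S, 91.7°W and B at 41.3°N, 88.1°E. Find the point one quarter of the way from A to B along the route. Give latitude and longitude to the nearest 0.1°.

Convert each endpoint to a unit vector on the sphere (x = cos φ cos λ, y = cos φ sin λ, z = sin φ).
The central angle between the endpoints is δ = arccos(p₁·p₂) ≈ 3.002 rad (172.0°).
Interpolate at f = 1/4 with slerp weights a = sin((1−f)δ)/sin δ ≈ 5.583, b = sin(fδ)/sin δ ≈ 4.899.
p = a·p₁ + b·p₂ ≈ (-0.016, -0.986, 0.168); φ = arcsin(p_z) ≈ 9.69°, λ = atan2(p_y, p_x) ≈ -90.95°.

≈ 9.7°N, 91.0°W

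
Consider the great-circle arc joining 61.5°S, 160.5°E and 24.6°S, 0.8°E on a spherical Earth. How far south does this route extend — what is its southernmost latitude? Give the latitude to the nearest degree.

The great circle lies in the plane with unit normal n̂ = (p₁ × p₂)/|p₁ × p₂|.
Here n̂_z ≈ -0.151; the vertex latitude is φ_max = arccos|n̂_z| ≈ 81.3°.
Check via Clairaut: cos φ_max = |cos φ₁| · sin C = cos(61.5°)·sin(161.6°) ≈ 0.151, again giving ≈ 81.3°.

≈ 81°S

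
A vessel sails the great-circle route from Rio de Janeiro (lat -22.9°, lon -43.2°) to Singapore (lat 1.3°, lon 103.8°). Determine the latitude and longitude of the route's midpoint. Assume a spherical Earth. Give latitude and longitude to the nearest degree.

Convert each endpoint to a unit vector on the sphere (x = cos φ cos λ, y = cos φ sin λ, z = sin φ).
The central angle between the endpoints is δ = arccos(p₁·p₂) ≈ 2.467 rad (141.4°).
Interpolate at f = 1/2 with slerp weights a = sin((1−f)δ)/sin δ ≈ 1.512, b = sin(fδ)/sin δ ≈ 1.512.
p = a·p₁ + b·p₂ ≈ (0.655, 0.514, -0.554); φ = arcsin(p_z) ≈ -33.64°, λ = atan2(p_y, p_x) ≈ 38.16°.

≈ lat -34°, lon 38°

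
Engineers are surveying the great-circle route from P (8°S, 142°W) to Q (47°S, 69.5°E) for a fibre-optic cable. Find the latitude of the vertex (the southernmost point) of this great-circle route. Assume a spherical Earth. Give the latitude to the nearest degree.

The great circle lies in the plane with unit normal n̂ = (p₁ × p₂)/|p₁ × p₂|.
Here n̂_z ≈ -0.401; the vertex latitude is φ_max = arccos|n̂_z| ≈ 66.4°.

≈ 66°S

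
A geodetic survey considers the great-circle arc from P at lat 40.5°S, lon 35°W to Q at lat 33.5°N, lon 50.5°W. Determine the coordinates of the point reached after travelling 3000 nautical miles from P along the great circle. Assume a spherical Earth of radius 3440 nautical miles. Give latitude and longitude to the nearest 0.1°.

≈ lat 8.6°N, lon 45.3°W

Convert each endpoint to a unit vector on the sphere (x = cos φ cos λ, y = cos φ sin λ, z = sin φ).
The central angle between the endpoints is δ = arccos(p₁·p₂) ≈ 1.315 rad (75.4°). The total great-circle distance is δ·R ≈ 1.315 × 3440 ≈ 4525 nmi, so the target fraction is f = 3000/4525 ≈ 0.663.
Interpolate at f ≈ 0.663 with slerp weights a = sin((1−f)δ)/sin δ ≈ 0.443, b = sin(fδ)/sin δ ≈ 0.791.
p = a·p₁ + b·p₂ ≈ (0.696, -0.703, 0.149); φ = arcsin(p_z) ≈ 8.56°, λ = atan2(p_y, p_x) ≈ -45.27°.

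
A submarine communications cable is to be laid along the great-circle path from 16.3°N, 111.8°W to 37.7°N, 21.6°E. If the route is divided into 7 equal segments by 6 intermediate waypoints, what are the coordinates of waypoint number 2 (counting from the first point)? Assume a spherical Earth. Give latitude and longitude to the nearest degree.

≈ 39°N, 87°W

Convert each endpoint to a unit vector on the sphere (x = cos φ cos λ, y = cos φ sin λ, z = sin φ).
The central angle between the endpoints is δ = arccos(p₁·p₂) ≈ 1.929 rad (110.5°).
Interpolate at f = 2/7 with slerp weights a = sin((1−f)δ)/sin δ ≈ 1.048, b = sin(fδ)/sin δ ≈ 0.559.
p = a·p₁ + b·p₂ ≈ (0.038, -0.771, 0.636); φ = arcsin(p_z) ≈ 39.48°, λ = atan2(p_y, p_x) ≈ -87.20°.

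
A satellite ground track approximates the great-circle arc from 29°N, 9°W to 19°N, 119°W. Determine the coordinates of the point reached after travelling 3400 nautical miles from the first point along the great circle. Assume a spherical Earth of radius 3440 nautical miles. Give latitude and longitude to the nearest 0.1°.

≈ 36.3°N, 77.1°W

Convert each endpoint to a unit vector on the sphere (x = cos φ cos λ, y = cos φ sin λ, z = sin φ).
The central angle between the endpoints is δ = arccos(p₁·p₂) ≈ 1.696 rad (97.2°). The total great-circle distance is δ·R ≈ 1.696 × 3440 ≈ 5835 nmi, so the target fraction is f = 3400/5835 ≈ 0.583.
Interpolate at f ≈ 0.583 with slerp weights a = sin((1−f)δ)/sin δ ≈ 0.655, b = sin(fδ)/sin δ ≈ 0.842.
p = a·p₁ + b·p₂ ≈ (0.180, -0.786, 0.592); φ = arcsin(p_z) ≈ 36.28°, λ = atan2(p_y, p_x) ≈ -77.08°.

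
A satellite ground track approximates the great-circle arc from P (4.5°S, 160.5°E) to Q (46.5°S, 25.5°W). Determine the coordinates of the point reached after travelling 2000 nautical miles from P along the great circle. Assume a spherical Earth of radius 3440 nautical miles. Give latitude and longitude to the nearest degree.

Write both endpoints as unit vectors p₁, p₂ with components (cos φ cos λ, cos φ sin λ, sin φ).
The central angle between the endpoints is δ = arccos(p₁·p₂) ≈ 2.247 rad (128.7°). The total great-circle distance is δ·R ≈ 2.247 × 3440 ≈ 7728 nmi, so the target fraction is f = 2000/7728 ≈ 0.259.
Interpolate at f ≈ 0.259 with slerp weights a = sin((1−f)δ)/sin δ ≈ 1.276, b = sin(fδ)/sin δ ≈ 0.704.
p = a·p₁ + b·p₂ ≈ (-0.762, 0.216, -0.611); φ = arcsin(p_z) ≈ -37.64°, λ = atan2(p_y, p_x) ≈ 164.17°.

≈ (38°S, 164°E)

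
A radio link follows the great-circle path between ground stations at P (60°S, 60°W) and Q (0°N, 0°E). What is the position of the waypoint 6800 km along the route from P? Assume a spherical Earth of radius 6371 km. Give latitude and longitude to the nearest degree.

≈ (13°S, 7°W)

From cos δ = sin φ₁ sin φ₂ + cos φ₁ cos φ₂ cos Δλ, the central angle is δ ≈ 1.318 rad (75.5°). The total great-circle distance is δ·R ≈ 1.318 × 6371 ≈ 8398 km, so the target fraction is f = 6800/8398 ≈ 0.810.
Interpolate at f ≈ 0.810 with slerp weights a = sin((1−f)δ)/sin δ ≈ 0.256, b = sin(fδ)/sin δ ≈ 0.905.
p = a·p₁ + b·p₂ ≈ (0.969, -0.111, -0.222); φ = arcsin(p_z) ≈ -12.82°, λ = atan2(p_y, p_x) ≈ -6.54°.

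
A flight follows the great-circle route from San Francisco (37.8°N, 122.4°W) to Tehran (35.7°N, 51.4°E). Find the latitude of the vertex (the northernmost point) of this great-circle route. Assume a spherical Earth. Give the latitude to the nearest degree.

≈ 86°N

The great circle lies in the plane with unit normal n̂ = (p₁ × p₂)/|p₁ × p₂|.
Here n̂_z ≈ +0.072; the vertex latitude is φ_max = arccos|n̂_z| ≈ 85.9°.
Check via Clairaut: cos φ_max = |cos φ₁| · sin C = cos(37.8°)·sin(5.2°) ≈ 0.072, again giving ≈ 85.9°.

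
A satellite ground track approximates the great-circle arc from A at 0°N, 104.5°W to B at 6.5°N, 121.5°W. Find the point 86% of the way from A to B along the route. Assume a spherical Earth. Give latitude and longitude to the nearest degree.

From cos δ = sin φ₁ sin φ₂ + cos φ₁ cos φ₂ cos Δλ, the central angle is δ ≈ 0.317 rad (18.2°).
Interpolate at f = 0.86 with slerp weights a = sin((1−f)δ)/sin δ ≈ 0.142, b = sin(fδ)/sin δ ≈ 0.864.
p = a·p₁ + b·p₂ ≈ (-0.484, -0.870, 0.098); φ = arcsin(p_z) ≈ 5.61°, λ = atan2(p_y, p_x) ≈ -119.10°.

≈ 6°N, 119°W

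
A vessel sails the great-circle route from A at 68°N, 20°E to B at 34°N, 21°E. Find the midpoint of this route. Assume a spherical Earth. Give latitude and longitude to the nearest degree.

Convert each endpoint to a unit vector on the sphere (x = cos φ cos λ, y = cos φ sin λ, z = sin φ).
The central angle between the endpoints is δ = arccos(p₁·p₂) ≈ 0.593 rad (34.0°).
Interpolate at f = 1/2 with slerp weights a = sin((1−f)δ)/sin δ ≈ 0.523, b = sin(fδ)/sin δ ≈ 0.523.
p = a·p₁ + b·p₂ ≈ (0.589, 0.222, 0.777); φ = arcsin(p_z) ≈ 51.00°, λ = atan2(p_y, p_x) ≈ 20.69°.

≈ 51°N, 21°E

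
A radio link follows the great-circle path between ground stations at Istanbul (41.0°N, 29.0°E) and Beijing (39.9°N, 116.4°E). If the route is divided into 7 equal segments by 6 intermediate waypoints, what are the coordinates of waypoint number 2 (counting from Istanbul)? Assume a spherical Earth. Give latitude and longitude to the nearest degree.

Write both endpoints as unit vectors p₁, p₂ with components (cos φ cos λ, cos φ sin λ, sin φ).
The central angle between the endpoints is δ = arccos(p₁·p₂) ≈ 1.107 rad (63.4°).
Interpolate at f = 2/7 with slerp weights a = sin((1−f)δ)/sin δ ≈ 0.795, b = sin(fδ)/sin δ ≈ 0.348.
p = a·p₁ + b·p₂ ≈ (0.406, 0.530, 0.745); φ = arcsin(p_z) ≈ 48.12°, λ = atan2(p_y, p_x) ≈ 52.54°.

≈ 48°N, 53°E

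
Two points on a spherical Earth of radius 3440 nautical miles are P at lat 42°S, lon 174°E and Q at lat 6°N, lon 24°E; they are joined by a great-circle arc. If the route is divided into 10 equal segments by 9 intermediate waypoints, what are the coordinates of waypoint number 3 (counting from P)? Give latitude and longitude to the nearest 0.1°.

Convert each endpoint to a unit vector on the sphere (x = cos φ cos λ, y = cos φ sin λ, z = sin φ).
The central angle between the endpoints is δ = arccos(p₁·p₂) ≈ 2.360 rad (135.2°).
Interpolate at f = 3/10 with slerp weights a = sin((1−f)δ)/sin δ ≈ 1.415, b = sin(fδ)/sin δ ≈ 0.924.
p = a·p₁ + b·p₂ ≈ (-0.207, 0.484, -0.851); φ = arcsin(p_z) ≈ -58.27°, λ = atan2(p_y, p_x) ≈ 113.17°.

≈ lat 58.3°S, lon 113.2°E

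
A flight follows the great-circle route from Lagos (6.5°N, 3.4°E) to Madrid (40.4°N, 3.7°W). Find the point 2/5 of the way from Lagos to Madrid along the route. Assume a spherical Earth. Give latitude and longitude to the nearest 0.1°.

Convert each endpoint to a unit vector on the sphere (x = cos φ cos λ, y = cos φ sin λ, z = sin φ).
The central angle between the endpoints is δ = arccos(p₁·p₂) ≈ 0.602 rad (34.5°).
Interpolate at f = 2/5 with slerp weights a = sin((1−f)δ)/sin δ ≈ 0.624, b = sin(fδ)/sin δ ≈ 0.421.
p = a·p₁ + b·p₂ ≈ (0.939, 0.016, 0.344); φ = arcsin(p_z) ≈ 20.10°, λ = atan2(p_y, p_x) ≈ 0.98°.

≈ 20.1°N, 1.0°E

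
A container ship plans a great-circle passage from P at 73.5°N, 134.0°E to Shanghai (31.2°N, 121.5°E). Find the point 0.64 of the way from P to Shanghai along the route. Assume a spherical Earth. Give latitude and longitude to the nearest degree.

≈ 47°N, 124°E

Write both endpoints as unit vectors p₁, p₂ with components (cos φ cos λ, cos φ sin λ, sin φ).
The central angle between the endpoints is δ = arccos(p₁·p₂) ≈ 0.747 rad (42.8°).
Interpolate at f = 0.64 with slerp weights a = sin((1−f)δ)/sin δ ≈ 0.391, b = sin(fδ)/sin δ ≈ 0.677.
p = a·p₁ + b·p₂ ≈ (-0.380, 0.574, 0.726); φ = arcsin(p_z) ≈ 46.53°, λ = atan2(p_y, p_x) ≈ 123.50°.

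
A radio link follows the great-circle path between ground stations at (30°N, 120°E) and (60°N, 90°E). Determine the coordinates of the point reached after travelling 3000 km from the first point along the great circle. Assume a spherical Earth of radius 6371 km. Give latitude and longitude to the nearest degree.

≈ (53°N, 101°E)

Write both endpoints as unit vectors p₁, p₂ with components (cos φ cos λ, cos φ sin λ, sin φ).
The central angle between the endpoints is δ = arccos(p₁·p₂) ≈ 0.630 rad (36.1°). The total great-circle distance is δ·R ≈ 0.630 × 6371 ≈ 4014 km, so the target fraction is f = 3000/4014 ≈ 0.747.
Interpolate at f ≈ 0.747 with slerp weights a = sin((1−f)δ)/sin δ ≈ 0.269, b = sin(fδ)/sin δ ≈ 0.770.
p = a·p₁ + b·p₂ ≈ (-0.116, 0.587, 0.801); φ = arcsin(p_z) ≈ 53.26°, λ = atan2(p_y, p_x) ≈ 101.23°.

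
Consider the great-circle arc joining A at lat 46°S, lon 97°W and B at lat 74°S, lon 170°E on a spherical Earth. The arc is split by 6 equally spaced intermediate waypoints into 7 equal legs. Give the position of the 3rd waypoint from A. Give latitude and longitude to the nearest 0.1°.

Convert each endpoint to a unit vector on the sphere (x = cos φ cos λ, y = cos φ sin λ, z = sin φ).
The central angle between the endpoints is δ = arccos(p₁·p₂) ≈ 0.821 rad (47.0°).
Interpolate at f = 3/7 with slerp weights a = sin((1−f)δ)/sin δ ≈ 0.618, b = sin(fδ)/sin δ ≈ 0.471.
p = a·p₁ + b·p₂ ≈ (-0.180, -0.403, -0.897); φ = arcsin(p_z) ≈ -63.78°, λ = atan2(p_y, p_x) ≈ -114.06°.

≈ lat 63.8°S, lon 114.1°W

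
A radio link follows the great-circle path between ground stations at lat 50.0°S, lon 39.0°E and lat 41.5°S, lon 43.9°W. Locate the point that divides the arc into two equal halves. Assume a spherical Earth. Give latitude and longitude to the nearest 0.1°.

Write both endpoints as unit vectors p₁, p₂ with components (cos φ cos λ, cos φ sin λ, sin φ).
The central angle between the endpoints is δ = arccos(p₁·p₂) ≈ 0.968 rad (55.5°).
Interpolate at f = 1/2 with slerp weights a = sin((1−f)δ)/sin δ ≈ 0.565, b = sin(fδ)/sin δ ≈ 0.565.
p = a·p₁ + b·p₂ ≈ (0.587, -0.065, -0.807); φ = arcsin(p_z) ≈ -53.80°, λ = atan2(p_y, p_x) ≈ -6.30°.

≈ lat 53.8°S, lon 6.3°W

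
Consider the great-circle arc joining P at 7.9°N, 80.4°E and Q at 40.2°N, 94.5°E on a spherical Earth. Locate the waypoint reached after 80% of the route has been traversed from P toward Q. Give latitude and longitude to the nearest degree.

≈ 34°N, 91°E

The haversine formula gives a central angle δ ≈ 0.605 rad (34.7°) between the endpoints.
Interpolate at f = 0.80 with slerp weights a = sin((1−f)δ)/sin δ ≈ 0.212, b = sin(fδ)/sin δ ≈ 0.818.
p = a·p₁ + b·p₂ ≈ (-0.014, 0.830, 0.557); φ = arcsin(p_z) ≈ 33.87°, λ = atan2(p_y, p_x) ≈ 90.96°.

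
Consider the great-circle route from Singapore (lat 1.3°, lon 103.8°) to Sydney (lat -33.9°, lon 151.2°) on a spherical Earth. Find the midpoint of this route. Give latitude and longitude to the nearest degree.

Convert each endpoint to a unit vector on the sphere (x = cos φ cos λ, y = cos φ sin λ, z = sin φ).
The central angle between the endpoints is δ = arccos(p₁·p₂) ≈ 0.990 rad (56.7°).
Interpolate at f = 1/2 with slerp weights a = sin((1−f)δ)/sin δ ≈ 0.568, b = sin(fδ)/sin δ ≈ 0.568.
p = a·p₁ + b·p₂ ≈ (-0.549, 0.779, -0.304); φ = arcsin(p_z) ≈ -17.70°, λ = atan2(p_y, p_x) ≈ 125.17°.

≈ lat -18°, lon 125°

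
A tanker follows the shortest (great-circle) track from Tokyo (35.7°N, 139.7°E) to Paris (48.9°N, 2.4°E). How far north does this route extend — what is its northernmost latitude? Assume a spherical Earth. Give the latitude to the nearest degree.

≈ 69°N

The great circle lies in the plane with unit normal n̂ = (p₁ × p₂)/|p₁ × p₂|.
Here n̂_z ≈ -0.362; the vertex latitude is φ_max = arccos|n̂_z| ≈ 68.7°.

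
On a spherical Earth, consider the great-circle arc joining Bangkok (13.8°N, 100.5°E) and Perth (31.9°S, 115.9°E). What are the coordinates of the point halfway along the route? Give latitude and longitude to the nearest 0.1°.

From cos δ = sin φ₁ sin φ₂ + cos φ₁ cos φ₂ cos Δλ, the central angle is δ ≈ 0.838 rad (48.0°).
Interpolate at f = 1/2 with slerp weights a = sin((1−f)δ)/sin δ ≈ 0.547, b = sin(fδ)/sin δ ≈ 0.547.
p = a·p₁ + b·p₂ ≈ (-0.300, 0.941, -0.159); φ = arcsin(p_z) ≈ -9.13°, λ = atan2(p_y, p_x) ≈ 107.68°.

≈ 9.1°S, 107.7°E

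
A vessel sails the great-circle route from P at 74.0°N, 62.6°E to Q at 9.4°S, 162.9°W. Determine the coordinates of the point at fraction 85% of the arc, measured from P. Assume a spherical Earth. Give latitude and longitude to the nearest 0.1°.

Write both endpoints as unit vectors p₁, p₂ with components (cos φ cos λ, cos φ sin λ, sin φ).
The central angle between the endpoints is δ = arccos(p₁·p₂) ≈ 1.926 rad (110.3°).
Interpolate at f = 0.85 with slerp weights a = sin((1−f)δ)/sin δ ≈ 0.304, b = sin(fδ)/sin δ ≈ 1.064.
p = a·p₁ + b·p₂ ≈ (-0.965, -0.234, 0.118); φ = arcsin(p_z) ≈ 6.79°, λ = atan2(p_y, p_x) ≈ -166.35°.

≈ 6.8°N, 166.3°W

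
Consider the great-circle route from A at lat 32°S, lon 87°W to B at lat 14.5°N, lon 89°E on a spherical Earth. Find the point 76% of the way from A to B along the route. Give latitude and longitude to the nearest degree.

From cos δ = sin φ₁ sin φ₂ + cos φ₁ cos φ₂ cos Δλ, the central angle is δ ≈ 2.830 rad (162.1°).
Interpolate at f = 0.76 with slerp weights a = sin((1−f)δ)/sin δ ≈ 2.046, b = sin(fδ)/sin δ ≈ 2.725.
p = a·p₁ + b·p₂ ≈ (0.137, 0.905, -0.402); φ = arcsin(p_z) ≈ -23.69°, λ = atan2(p_y, p_x) ≈ 81.40°.

≈ lat 24°S, lon 81°E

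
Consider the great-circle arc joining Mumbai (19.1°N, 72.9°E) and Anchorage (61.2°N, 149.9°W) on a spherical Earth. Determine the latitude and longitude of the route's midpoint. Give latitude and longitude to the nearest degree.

Write both endpoints as unit vectors p₁, p₂ with components (cos φ cos λ, cos φ sin λ, sin φ).
The central angle between the endpoints is δ = arccos(p₁·p₂) ≈ 1.618 rad (92.7°).
Interpolate at f = 1/2 with slerp weights a = sin((1−f)δ)/sin δ ≈ 0.724, b = sin(fδ)/sin δ ≈ 0.724.
p = a·p₁ + b·p₂ ≈ (-0.101, 0.479, 0.872); φ = arcsin(p_z) ≈ 60.68°, λ = atan2(p_y, p_x) ≈ 101.86°.

≈ 61°N, 102°E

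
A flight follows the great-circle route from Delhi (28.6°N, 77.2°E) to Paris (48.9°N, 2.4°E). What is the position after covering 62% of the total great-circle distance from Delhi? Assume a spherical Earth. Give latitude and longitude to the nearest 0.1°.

≈ 47.5°N, 36.4°E

The haversine formula gives a central angle δ ≈ 1.033 rad (59.2°) between the endpoints.
Interpolate at f = 0.62 with slerp weights a = sin((1−f)δ)/sin δ ≈ 0.445, b = sin(fδ)/sin δ ≈ 0.696.
p = a·p₁ + b·p₂ ≈ (0.544, 0.401, 0.738); φ = arcsin(p_z) ≈ 47.53°, λ = atan2(p_y, p_x) ≈ 36.38°.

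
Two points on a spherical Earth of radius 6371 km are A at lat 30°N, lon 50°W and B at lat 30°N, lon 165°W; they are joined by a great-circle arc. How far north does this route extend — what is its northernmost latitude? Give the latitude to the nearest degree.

The great circle lies in the plane with unit normal n̂ = (p₁ × p₂)/|p₁ × p₂|.
Here n̂_z ≈ -0.681; the vertex latitude is φ_max = arccos|n̂_z| ≈ 47.1°.
Check via Clairaut: cos φ_max = |cos φ₁| · sin C = cos(30.0°)·sin(51.9°) ≈ 0.681, again giving ≈ 47.1°.

≈ 47°N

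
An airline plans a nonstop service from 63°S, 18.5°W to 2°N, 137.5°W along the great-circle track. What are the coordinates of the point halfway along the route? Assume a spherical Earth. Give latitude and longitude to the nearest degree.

Convert each endpoint to a unit vector on the sphere (x = cos φ cos λ, y = cos φ sin λ, z = sin φ).
The central angle between the endpoints is δ = arccos(p₁·p₂) ≈ 1.825 rad (104.5°).
Interpolate at f = 1/2 with slerp weights a = sin((1−f)δ)/sin δ ≈ 0.817, b = sin(fδ)/sin δ ≈ 0.817.
p = a·p₁ + b·p₂ ≈ (-0.250, -0.669, -0.700); φ = arcsin(p_z) ≈ -44.39°, λ = atan2(p_y, p_x) ≈ -110.50°.

≈ 44°S, 110°W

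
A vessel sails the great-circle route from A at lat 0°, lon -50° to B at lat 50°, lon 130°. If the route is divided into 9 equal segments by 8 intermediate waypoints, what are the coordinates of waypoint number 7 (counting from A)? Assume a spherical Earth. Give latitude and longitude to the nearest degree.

Convert each endpoint to a unit vector on the sphere (x = cos φ cos λ, y = cos φ sin λ, z = sin φ).
The central angle between the endpoints is δ = arccos(p₁·p₂) ≈ 2.269 rad (130.0°).
Interpolate at f = 7/9 with slerp weights a = sin((1−f)δ)/sin δ ≈ 0.631, b = sin(fδ)/sin δ ≈ 1.281.
p = a·p₁ + b·p₂ ≈ (-0.124, 0.148, 0.981); φ = arcsin(p_z) ≈ 78.89°, λ = atan2(p_y, p_x) ≈ 130.00°.

≈ lat 79°, lon 130°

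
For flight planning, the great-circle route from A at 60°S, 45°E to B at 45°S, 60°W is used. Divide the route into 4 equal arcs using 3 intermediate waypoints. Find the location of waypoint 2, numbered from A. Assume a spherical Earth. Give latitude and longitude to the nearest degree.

≈ 64°S, 20°W

Write both endpoints as unit vectors p₁, p₂ with components (cos φ cos λ, cos φ sin λ, sin φ).
The central angle between the endpoints is δ = arccos(p₁·p₂) ≈ 1.023 rad (58.6°).
Interpolate at f = 2/4 with slerp weights a = sin((1−f)δ)/sin δ ≈ 0.573, b = sin(fδ)/sin δ ≈ 0.573.
p = a·p₁ + b·p₂ ≈ (0.405, -0.148, -0.902); φ = arcsin(p_z) ≈ -64.42°, λ = atan2(p_y, p_x) ≈ -20.10°.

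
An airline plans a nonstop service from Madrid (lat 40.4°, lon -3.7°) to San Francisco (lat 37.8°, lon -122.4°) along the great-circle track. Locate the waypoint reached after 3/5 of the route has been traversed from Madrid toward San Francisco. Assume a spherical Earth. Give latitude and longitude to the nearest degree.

≈ lat 57°, lon -80°

Convert each endpoint to a unit vector on the sphere (x = cos φ cos λ, y = cos φ sin λ, z = sin φ).
The central angle between the endpoints is δ = arccos(p₁·p₂) ≈ 1.462 rad (83.8°).
Interpolate at f = 3/5 with slerp weights a = sin((1−f)δ)/sin δ ≈ 0.555, b = sin(fδ)/sin δ ≈ 0.774.
p = a·p₁ + b·p₂ ≈ (0.095, -0.543, 0.834); φ = arcsin(p_z) ≈ 56.52°, λ = atan2(p_y, p_x) ≈ -80.13°.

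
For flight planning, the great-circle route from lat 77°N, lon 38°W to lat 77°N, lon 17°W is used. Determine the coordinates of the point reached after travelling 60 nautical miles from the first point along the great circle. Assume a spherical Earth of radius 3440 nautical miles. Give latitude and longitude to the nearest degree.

The haversine formula gives a central angle δ ≈ 0.082 rad (4.7°) between the endpoints. The total great-circle distance is δ·R ≈ 0.082 × 3440 ≈ 282 nmi, so the target fraction is f = 60/282 ≈ 0.213.
Interpolate at f ≈ 0.213 with slerp weights a = sin((1−f)δ)/sin δ ≈ 0.788, b = sin(fδ)/sin δ ≈ 0.213.
p = a·p₁ + b·p₂ ≈ (0.185, -0.123, 0.975); φ = arcsin(p_z) ≈ 77.14°, λ = atan2(p_y, p_x) ≈ -33.58°.

≈ lat 77°N, lon 34°W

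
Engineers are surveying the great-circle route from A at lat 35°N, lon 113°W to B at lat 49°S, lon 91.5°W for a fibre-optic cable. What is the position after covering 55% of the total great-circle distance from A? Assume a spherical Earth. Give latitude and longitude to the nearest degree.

Convert each endpoint to a unit vector on the sphere (x = cos φ cos λ, y = cos φ sin λ, z = sin φ).
The central angle between the endpoints is δ = arccos(p₁·p₂) ≈ 1.504 rad (86.2°).
Interpolate at f = 0.55 with slerp weights a = sin((1−f)δ)/sin δ ≈ 0.628, b = sin(fδ)/sin δ ≈ 0.738.
p = a·p₁ + b·p₂ ≈ (-0.214, -0.957, -0.197); φ = arcsin(p_z) ≈ -11.34°, λ = atan2(p_y, p_x) ≈ -102.58°.

≈ lat 11°S, lon 103°W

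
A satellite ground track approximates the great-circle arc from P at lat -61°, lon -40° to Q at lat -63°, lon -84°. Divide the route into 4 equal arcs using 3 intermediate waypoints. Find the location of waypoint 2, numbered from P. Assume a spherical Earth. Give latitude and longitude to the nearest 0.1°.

≈ lat -63.8°, lon -61.2°

The haversine formula gives a central angle δ ≈ 0.355 rad (20.3°) between the endpoints.
Interpolate at f = 2/4 with slerp weights a = sin((1−f)δ)/sin δ ≈ 0.508, b = sin(fδ)/sin δ ≈ 0.508.
p = a·p₁ + b·p₂ ≈ (0.213, -0.388, -0.897); φ = arcsin(p_z) ≈ -63.76°, λ = atan2(p_y, p_x) ≈ -61.24°.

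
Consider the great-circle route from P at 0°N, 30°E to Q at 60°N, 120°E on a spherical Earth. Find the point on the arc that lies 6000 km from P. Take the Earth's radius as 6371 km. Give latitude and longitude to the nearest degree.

The haversine formula gives a central angle δ ≈ 1.571 rad (90.0°) between the endpoints. The total great-circle distance is δ·R ≈ 1.571 × 6371 ≈ 10008 km, so the target fraction is f = 6000/10008 ≈ 0.600.
Interpolate at f ≈ 0.600 with slerp weights a = sin((1−f)δ)/sin δ ≈ 0.588, b = sin(fδ)/sin δ ≈ 0.809.
p = a·p₁ + b·p₂ ≈ (0.307, 0.644, 0.700); φ = arcsin(p_z) ≈ 44.45°, λ = atan2(p_y, p_x) ≈ 64.50°.

≈ 44°N, 64°E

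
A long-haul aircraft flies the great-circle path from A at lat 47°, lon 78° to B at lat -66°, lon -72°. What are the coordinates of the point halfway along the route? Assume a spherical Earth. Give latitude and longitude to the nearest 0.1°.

≈ lat -25.2°, lon 46.3°

The haversine formula gives a central angle δ ≈ 2.710 rad (155.3°) between the endpoints.
Interpolate at f = 1/2 with slerp weights a = sin((1−f)δ)/sin δ ≈ 2.336, b = sin(fδ)/sin δ ≈ 2.336.
p = a·p₁ + b·p₂ ≈ (0.625, 0.655, -0.426); φ = arcsin(p_z) ≈ -25.19°, λ = atan2(p_y, p_x) ≈ 46.34°.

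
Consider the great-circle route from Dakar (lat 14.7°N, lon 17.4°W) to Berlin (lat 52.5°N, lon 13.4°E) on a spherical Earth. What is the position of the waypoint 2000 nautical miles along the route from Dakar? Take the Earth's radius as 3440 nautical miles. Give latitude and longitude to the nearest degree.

≈ lat 44°N, lon 2°E

Write both endpoints as unit vectors p₁, p₂ with components (cos φ cos λ, cos φ sin λ, sin φ).
The central angle between the endpoints is δ = arccos(p₁·p₂) ≈ 0.785 rad (45.0°). The total great-circle distance is δ·R ≈ 0.785 × 3440 ≈ 2702 nmi, so the target fraction is f = 2000/2702 ≈ 0.740.
Interpolate at f ≈ 0.740 with slerp weights a = sin((1−f)δ)/sin δ ≈ 0.287, b = sin(fδ)/sin δ ≈ 0.777.
p = a·p₁ + b·p₂ ≈ (0.724, 0.027, 0.689); φ = arcsin(p_z) ≈ 43.54°, λ = atan2(p_y, p_x) ≈ 2.11°.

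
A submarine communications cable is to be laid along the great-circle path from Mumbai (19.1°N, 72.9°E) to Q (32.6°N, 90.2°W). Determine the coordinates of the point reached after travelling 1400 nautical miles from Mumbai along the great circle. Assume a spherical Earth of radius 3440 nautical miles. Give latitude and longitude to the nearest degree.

Write both endpoints as unit vectors p₁, p₂ with components (cos φ cos λ, cos φ sin λ, sin φ).
The central angle between the endpoints is δ = arccos(p₁·p₂) ≈ 2.196 rad (125.8°). The total great-circle distance is δ·R ≈ 2.196 × 3440 ≈ 7555 nmi, so the target fraction is f = 1400/7555 ≈ 0.185.
Interpolate at f ≈ 0.185 with slerp weights a = sin((1−f)δ)/sin δ ≈ 1.204, b = sin(fδ)/sin δ ≈ 0.488.
p = a·p₁ + b·p₂ ≈ (0.333, 0.676, 0.657); φ = arcsin(p_z) ≈ 41.08°, λ = atan2(p_y, p_x) ≈ 63.77°.

≈ (41°N, 64°E)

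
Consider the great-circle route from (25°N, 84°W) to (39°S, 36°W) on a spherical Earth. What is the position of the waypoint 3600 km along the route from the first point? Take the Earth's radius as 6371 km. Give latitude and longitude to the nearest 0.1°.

≈ (2.0°S, 65.6°W)

From cos δ = sin φ₁ sin φ₂ + cos φ₁ cos φ₂ cos Δλ, the central angle is δ ≈ 1.364 rad (78.2°). The total great-circle distance is δ·R ≈ 1.364 × 6371 ≈ 8690 km, so the target fraction is f = 3600/8690 ≈ 0.414.
Interpolate at f ≈ 0.414 with slerp weights a = sin((1−f)δ)/sin δ ≈ 0.732, b = sin(fδ)/sin δ ≈ 0.547.
p = a·p₁ + b·p₂ ≈ (0.413, -0.910, -0.035); φ = arcsin(p_z) ≈ -2.00°, λ = atan2(p_y, p_x) ≈ -65.57°.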